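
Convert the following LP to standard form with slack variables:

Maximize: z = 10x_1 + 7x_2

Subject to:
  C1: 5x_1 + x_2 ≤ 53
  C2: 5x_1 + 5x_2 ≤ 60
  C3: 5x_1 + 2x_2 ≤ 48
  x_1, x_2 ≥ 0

max z = 10x_1 + 7x_2

s.t.
  5x_1 + x_2 + s1 = 53
  5x_1 + 5x_2 + s2 = 60
  5x_1 + 2x_2 + s3 = 48
  x_1, x_2, s1, s2, s3 ≥ 0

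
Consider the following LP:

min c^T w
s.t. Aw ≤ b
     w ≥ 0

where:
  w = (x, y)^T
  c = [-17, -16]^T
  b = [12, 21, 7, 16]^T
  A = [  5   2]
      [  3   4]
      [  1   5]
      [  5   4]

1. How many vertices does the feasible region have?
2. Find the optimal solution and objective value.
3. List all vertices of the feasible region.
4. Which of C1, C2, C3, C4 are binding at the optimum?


1. 4
2. x = 2, y = 1, z = -50
3. (0, 0), (2.4, 0), (2, 1), (0, 1.4)
4. C1, C3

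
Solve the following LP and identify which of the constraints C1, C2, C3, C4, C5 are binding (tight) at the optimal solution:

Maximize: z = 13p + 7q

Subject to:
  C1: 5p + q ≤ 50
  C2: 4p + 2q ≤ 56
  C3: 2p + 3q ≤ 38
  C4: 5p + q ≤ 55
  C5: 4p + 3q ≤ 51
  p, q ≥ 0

At p = 9, q = 5, compute slack b - a·x for each constraint:
  C1: 50 − 50 = 0  (binding)
  C2: 56 − 46 = 10  (slack)
  C3: 38 − 33 = 5  (slack)
  C4: 55 − 50 = 5  (slack)
  C5: 51 − 51 = 0  (binding)

Optimal: p = 9, q = 5
Binding: C1, C5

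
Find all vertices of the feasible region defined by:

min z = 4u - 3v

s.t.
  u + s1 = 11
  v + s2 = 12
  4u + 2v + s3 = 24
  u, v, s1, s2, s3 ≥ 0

(0, 0), (6, 0), (0, 12)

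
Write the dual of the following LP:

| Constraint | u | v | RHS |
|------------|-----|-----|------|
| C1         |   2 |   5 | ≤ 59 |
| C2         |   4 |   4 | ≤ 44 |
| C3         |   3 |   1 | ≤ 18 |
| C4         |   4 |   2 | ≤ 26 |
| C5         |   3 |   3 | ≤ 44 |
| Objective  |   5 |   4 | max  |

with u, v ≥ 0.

Primal max cᵀx s.t. Ax ≤ b, x ≥ 0  →  Dual min bᵀy s.t. Aᵀy ≥ c, y ≥ 0.

Minimize: z = 59y1 + 44y2 + 18y3 + 26y4 + 44y5

Subject to:
  2y1 + 4y2 + 3y3 + 4y4 + 3y5 ≥ 5
  5y1 + 4y2 + y3 + 2y4 + 3y5 ≥ 4
  y1, y2, y3, y4, y5 ≥ 0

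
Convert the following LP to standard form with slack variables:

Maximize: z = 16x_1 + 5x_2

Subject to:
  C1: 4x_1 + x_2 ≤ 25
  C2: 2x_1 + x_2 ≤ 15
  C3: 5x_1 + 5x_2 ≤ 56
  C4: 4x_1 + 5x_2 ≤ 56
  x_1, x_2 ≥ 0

max z = 16x_1 + 5x_2

s.t.
  4x_1 + x_2 + s1 = 25
  2x_1 + x_2 + s2 = 15
  5x_1 + 5x_2 + s3 = 56
  4x_1 + 5x_2 + s4 = 56
  x_1, x_2, s1, s2, s3, s4 ≥ 0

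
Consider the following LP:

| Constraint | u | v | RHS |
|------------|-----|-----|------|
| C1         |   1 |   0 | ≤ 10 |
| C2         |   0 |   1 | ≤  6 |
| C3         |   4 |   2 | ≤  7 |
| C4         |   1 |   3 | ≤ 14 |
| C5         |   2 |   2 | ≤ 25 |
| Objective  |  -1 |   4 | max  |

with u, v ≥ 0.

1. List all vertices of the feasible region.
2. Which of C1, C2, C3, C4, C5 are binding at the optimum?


1. (0, 0), (1.75, 0), (0, 3.5)
2. C3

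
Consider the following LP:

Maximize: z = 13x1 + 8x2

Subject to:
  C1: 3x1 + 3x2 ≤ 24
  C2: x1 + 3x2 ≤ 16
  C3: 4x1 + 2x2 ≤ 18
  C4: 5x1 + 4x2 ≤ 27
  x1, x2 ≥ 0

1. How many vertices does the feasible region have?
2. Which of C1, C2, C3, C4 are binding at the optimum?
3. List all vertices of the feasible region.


1. 5
2. C3, C4
3. (0, 0), (4.5, 0), (3, 3), (1.545, 4.818), (0, 5.333)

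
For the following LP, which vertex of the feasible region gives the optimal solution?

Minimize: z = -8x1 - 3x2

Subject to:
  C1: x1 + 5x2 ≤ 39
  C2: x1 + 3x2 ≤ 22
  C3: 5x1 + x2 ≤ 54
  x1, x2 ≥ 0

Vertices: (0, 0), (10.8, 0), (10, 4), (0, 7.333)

Evaluate the objective at each vertex of the feasible region:
  z(0, 0) = 0
  z(10.8, 0) = -86.4
  z(10, 4) = -92  ←
  z(0, 7.333) = -22
The minimum is at x1 = 10, x2 = 4.

(10, 4)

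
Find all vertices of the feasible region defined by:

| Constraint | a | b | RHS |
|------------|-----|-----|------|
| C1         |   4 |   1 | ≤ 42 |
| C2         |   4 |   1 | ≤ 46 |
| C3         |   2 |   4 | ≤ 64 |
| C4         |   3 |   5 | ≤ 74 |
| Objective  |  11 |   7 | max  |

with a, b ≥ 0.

(0, 0), (10.5, 0), (8, 10), (0, 14.8)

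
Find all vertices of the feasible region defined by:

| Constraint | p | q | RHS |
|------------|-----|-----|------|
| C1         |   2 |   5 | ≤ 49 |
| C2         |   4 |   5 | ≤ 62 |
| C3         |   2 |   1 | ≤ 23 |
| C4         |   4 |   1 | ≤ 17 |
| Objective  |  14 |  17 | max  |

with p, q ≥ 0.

(0, 0), (4.25, 0), (2, 9), (0, 9.8)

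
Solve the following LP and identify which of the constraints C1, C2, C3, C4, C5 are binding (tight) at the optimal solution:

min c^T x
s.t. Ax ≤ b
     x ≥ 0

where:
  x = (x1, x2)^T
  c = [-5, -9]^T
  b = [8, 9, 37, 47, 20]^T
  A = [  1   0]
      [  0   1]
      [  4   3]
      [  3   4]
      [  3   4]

At x1 = 0, x2 = 5, compute slack b - a·x for each constraint:
  C1: 8 − 0 = 8  (slack)
  C2: 9 − 5 = 4  (slack)
  C3: 37 − 15 = 22  (slack)
  C4: 47 − 20 = 27  (slack)
  C5: 20 − 20 = 0  (binding)

Optimal: x1 = 0, x2 = 5
Binding: C5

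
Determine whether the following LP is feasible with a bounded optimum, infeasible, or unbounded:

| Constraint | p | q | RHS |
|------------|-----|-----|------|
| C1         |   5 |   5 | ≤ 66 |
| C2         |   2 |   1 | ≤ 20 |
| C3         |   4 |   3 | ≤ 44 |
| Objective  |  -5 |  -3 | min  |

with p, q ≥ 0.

Feasible with a bounded optimal solution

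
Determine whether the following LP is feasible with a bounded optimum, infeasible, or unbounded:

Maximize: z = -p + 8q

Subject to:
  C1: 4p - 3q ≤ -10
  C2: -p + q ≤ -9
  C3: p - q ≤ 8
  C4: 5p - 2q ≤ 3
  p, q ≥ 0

Infeasible (no feasible solution exists)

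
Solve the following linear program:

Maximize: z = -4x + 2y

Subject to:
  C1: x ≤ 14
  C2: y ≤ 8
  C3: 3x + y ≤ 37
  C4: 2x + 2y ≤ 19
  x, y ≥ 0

Evaluate the objective at each vertex of the feasible region:
  z(0, 0) = 0
  z(9.5, 0) = -38
  z(1.5, 8) = 10
  z(0, 8) = 16  ←
The maximum is at x = 0, y = 8.

x = 0, y = 8, z = 16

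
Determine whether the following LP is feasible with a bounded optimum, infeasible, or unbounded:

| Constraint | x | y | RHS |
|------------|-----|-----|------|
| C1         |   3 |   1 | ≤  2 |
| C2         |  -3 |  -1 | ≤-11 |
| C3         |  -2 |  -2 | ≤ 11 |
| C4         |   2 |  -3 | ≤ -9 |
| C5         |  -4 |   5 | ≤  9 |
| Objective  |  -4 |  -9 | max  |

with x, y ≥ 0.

Infeasible (no feasible solution exists)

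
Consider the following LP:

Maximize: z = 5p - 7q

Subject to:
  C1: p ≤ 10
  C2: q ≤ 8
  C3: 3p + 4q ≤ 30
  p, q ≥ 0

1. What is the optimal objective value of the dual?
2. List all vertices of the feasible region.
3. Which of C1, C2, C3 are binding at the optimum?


1. 50
2. (0, 0), (10, 0), (0, 7.5)
3. C1, C3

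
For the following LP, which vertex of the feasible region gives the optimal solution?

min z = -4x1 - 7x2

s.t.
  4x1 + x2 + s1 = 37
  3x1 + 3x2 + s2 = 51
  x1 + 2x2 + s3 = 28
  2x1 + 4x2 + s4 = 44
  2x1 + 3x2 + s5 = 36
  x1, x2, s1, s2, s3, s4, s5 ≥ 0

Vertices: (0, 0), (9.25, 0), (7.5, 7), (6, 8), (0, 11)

Evaluate the objective at each vertex of the feasible region:
  z(0, 0) = 0
  z(9.25, 0) = -37
  z(7.5, 7) = -79
  z(6, 8) = -80  ←
  z(0, 11) = -77
The minimum is at x1 = 6, x2 = 8.

(6, 8)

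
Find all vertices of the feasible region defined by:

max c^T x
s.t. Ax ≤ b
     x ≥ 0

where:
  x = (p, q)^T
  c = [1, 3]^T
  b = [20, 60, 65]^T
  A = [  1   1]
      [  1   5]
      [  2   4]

(0, 0), (20, 0), (10, 10), (0, 12)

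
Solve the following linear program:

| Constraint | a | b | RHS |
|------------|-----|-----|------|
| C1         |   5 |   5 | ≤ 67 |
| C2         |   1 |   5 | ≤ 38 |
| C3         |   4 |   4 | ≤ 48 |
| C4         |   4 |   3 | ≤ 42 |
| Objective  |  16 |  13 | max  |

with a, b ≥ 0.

Evaluate the objective at each vertex of the feasible region:
  z(0, 0) = 0
  z(10.5, 0) = 168
  z(6, 6) = 174  ←
  z(5.5, 6.5) = 172.5
  z(0, 7.6) = 98.8
The maximum is at a = 6, b = 6.

a = 6, b = 6, z = 174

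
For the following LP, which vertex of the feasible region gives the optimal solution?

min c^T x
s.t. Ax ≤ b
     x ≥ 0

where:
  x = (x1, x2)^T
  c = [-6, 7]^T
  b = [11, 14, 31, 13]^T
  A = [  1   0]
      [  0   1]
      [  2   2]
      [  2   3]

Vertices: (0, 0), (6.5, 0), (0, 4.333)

Evaluate the objective at each vertex of the feasible region:
  z(0, 0) = 0
  z(6.5, 0) = -39  ←
  z(0, 4.333) = 30.33
The minimum is at x1 = 6.5, x2 = 0.

(6.5, 0)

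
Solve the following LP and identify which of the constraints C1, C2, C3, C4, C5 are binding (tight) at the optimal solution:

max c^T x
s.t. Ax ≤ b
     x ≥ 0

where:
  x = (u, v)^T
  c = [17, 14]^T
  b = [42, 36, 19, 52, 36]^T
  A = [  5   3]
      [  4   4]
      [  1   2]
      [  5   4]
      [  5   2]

At u = 6, v = 3, compute slack b - a·x for each constraint:
  C1: 42 − 39 = 3  (slack)
  C2: 36 − 36 = 0  (binding)
  C3: 19 − 12 = 7  (slack)
  C4: 52 − 42 = 10  (slack)
  C5: 36 − 36 = 0  (binding)

Optimal: u = 6, v = 3
Binding: C2, C5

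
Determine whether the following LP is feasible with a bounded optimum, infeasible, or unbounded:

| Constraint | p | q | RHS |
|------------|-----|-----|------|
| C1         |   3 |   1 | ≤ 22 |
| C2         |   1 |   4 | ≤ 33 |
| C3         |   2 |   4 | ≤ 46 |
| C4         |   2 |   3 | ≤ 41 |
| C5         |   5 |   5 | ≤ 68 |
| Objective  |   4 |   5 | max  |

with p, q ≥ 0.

Feasible with a bounded optimal solution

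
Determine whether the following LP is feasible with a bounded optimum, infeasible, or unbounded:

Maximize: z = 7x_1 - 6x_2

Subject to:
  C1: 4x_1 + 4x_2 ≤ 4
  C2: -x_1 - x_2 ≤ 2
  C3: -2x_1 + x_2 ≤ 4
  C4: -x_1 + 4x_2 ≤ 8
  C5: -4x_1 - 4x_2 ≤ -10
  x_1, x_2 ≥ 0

Infeasible (no feasible solution exists)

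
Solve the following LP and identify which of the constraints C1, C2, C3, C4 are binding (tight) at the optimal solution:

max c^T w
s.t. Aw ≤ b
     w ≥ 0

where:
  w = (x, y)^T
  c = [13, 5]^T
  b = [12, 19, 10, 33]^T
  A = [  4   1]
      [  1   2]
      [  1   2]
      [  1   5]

At x = 2, y = 4, compute slack b - a·x for each constraint:
  C1: 12 − 12 = 0  (binding)
  C2: 19 − 10 = 9  (slack)
  C3: 10 − 10 = 0  (binding)
  C4: 33 − 22 = 11  (slack)

Optimal: x = 2, y = 4
Binding: C1, C3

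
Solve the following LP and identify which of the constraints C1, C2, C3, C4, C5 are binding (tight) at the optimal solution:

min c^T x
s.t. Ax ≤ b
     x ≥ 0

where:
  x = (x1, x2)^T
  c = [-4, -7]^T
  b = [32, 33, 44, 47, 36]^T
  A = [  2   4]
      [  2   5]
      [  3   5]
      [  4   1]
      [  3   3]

At x1 = 9, x2 = 3, compute slack b - a·x for each constraint:
  C1: 32 − 30 = 2  (slack)
  C2: 33 − 33 = 0  (binding)
  C3: 44 − 42 = 2  (slack)
  C4: 47 − 39 = 8  (slack)
  C5: 36 − 36 = 0  (binding)

Optimal: x1 = 9, x2 = 3
Binding: C2, C5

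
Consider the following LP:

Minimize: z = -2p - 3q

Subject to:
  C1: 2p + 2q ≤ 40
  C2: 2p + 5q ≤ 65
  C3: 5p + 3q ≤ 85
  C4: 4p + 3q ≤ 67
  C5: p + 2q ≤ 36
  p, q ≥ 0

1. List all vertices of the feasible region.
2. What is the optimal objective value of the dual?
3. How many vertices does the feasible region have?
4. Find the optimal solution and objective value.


1. (0, 0), (16.75, 0), (10, 9), (0, 13)
2. -47
3. 4
4. p = 10, q = 9, z = -47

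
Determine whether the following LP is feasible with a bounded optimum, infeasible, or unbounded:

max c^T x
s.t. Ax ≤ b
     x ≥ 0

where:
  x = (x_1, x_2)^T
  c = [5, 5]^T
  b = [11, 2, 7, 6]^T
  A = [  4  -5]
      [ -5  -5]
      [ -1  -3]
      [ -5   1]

Unbounded (objective can increase without bound)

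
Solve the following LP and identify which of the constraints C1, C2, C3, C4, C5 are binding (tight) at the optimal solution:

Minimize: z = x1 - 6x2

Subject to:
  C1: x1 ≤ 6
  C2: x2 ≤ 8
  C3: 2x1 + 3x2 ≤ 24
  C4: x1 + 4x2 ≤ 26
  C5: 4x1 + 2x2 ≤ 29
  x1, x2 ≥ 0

At x1 = 0, x2 = 6.5, compute slack b - a·x for each constraint:
  C1: 6 − 0 = 6  (slack)
  C2: 8 − 6.5 = 1.5  (slack)
  C3: 24 − 19.5 = 4.5  (slack)
  C4: 26 − 26 = 0  (binding)
  C5: 29 − 13 = 16  (slack)

Optimal: x1 = 0, x2 = 6.5
Binding: C4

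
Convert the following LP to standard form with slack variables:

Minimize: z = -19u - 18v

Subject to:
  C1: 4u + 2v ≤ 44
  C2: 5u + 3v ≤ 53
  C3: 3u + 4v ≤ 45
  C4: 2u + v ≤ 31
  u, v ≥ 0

min z = -19u - 18v

s.t.
  4u + 2v + s1 = 44
  5u + 3v + s2 = 53
  3u + 4v + s3 = 45
  2u + v + s4 = 31
  u, v, s1, s2, s3, s4 ≥ 0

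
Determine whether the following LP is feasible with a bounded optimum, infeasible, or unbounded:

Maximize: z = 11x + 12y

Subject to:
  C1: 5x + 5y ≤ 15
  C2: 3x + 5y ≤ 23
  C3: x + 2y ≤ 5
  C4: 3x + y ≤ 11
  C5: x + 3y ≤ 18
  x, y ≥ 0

Feasible with a bounded optimal solution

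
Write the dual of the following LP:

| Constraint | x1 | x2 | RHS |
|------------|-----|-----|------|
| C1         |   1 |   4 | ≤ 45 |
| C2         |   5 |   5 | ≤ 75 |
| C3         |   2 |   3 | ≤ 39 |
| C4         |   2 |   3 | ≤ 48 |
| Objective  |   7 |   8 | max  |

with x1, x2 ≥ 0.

Primal max cᵀx s.t. Ax ≤ b, x ≥ 0  →  Dual min bᵀy s.t. Aᵀy ≥ c, y ≥ 0.

Minimize: z = 45y1 + 75y2 + 39y3 + 48y4

Subject to:
  y1 + 5y2 + 2y3 + 2y4 ≥ 7
  4y1 + 5y2 + 3y3 + 3y4 ≥ 8
  y1, y2, y3, y4 ≥ 0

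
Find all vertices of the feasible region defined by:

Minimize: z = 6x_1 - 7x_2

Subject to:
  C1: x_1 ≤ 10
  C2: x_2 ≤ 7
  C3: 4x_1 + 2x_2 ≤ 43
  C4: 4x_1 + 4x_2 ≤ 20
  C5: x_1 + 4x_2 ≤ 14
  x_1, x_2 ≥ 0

(0, 0), (5, 0), (2, 3), (0, 3.5)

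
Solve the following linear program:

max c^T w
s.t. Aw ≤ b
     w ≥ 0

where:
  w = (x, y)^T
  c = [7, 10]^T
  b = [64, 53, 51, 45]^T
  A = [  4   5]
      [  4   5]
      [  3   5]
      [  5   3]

Evaluate the objective at each vertex of the feasible region:
  z(0, 0) = 0
  z(9, 0) = 63
  z(5.077, 6.538) = 100.9
  z(2, 9) = 104  ←
  z(0, 10.2) = 102
The maximum is at x = 2, y = 9.

x = 2, y = 9, z = 104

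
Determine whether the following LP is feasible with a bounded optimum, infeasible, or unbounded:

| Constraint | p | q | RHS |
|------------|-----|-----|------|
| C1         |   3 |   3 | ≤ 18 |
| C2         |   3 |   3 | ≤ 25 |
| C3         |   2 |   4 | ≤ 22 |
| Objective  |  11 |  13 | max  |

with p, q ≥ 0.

Feasible with a bounded optimal solution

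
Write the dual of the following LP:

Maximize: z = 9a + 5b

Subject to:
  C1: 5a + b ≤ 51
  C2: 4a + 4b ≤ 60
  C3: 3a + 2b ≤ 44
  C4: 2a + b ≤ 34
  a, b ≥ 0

Primal max cᵀx s.t. Ax ≤ b, x ≥ 0  →  Dual min bᵀy s.t. Aᵀy ≥ c, y ≥ 0.

Minimize: z = 51y1 + 60y2 + 44y3 + 34y4

Subject to:
  5y1 + 4y2 + 3y3 + 2y4 ≥ 9
  y1 + 4y2 + 2y3 + y4 ≥ 5
  y1, y2, y3, y4 ≥ 0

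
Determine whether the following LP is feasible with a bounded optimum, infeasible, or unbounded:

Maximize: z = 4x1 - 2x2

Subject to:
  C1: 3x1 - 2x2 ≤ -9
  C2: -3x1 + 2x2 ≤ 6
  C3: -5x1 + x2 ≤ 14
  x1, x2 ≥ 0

Infeasible (no feasible solution exists)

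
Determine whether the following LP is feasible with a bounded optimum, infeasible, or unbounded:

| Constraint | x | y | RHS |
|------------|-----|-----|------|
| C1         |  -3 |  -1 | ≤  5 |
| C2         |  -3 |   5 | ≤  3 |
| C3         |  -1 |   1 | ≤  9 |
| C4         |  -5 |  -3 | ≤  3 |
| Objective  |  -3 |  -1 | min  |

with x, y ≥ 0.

Unbounded (objective can decrease without bound)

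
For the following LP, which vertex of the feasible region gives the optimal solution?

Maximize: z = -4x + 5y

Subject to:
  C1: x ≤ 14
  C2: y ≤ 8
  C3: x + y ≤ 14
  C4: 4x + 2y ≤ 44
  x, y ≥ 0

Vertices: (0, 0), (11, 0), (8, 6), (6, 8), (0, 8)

Evaluate the objective at each vertex of the feasible region:
  z(0, 0) = 0
  z(11, 0) = -44
  z(8, 6) = -2
  z(6, 8) = 16
  z(0, 8) = 40  ←
The maximum is at x = 0, y = 8.

(0, 8)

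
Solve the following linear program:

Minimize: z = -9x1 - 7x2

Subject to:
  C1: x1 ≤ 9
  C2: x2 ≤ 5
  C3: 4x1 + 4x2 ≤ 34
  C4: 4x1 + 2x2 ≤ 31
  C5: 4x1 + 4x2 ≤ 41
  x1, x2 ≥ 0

Evaluate the objective at each vertex of the feasible region:
  z(0, 0) = 0
  z(7.75, 0) = -69.75
  z(7, 1.5) = -73.5  ←
  z(3.5, 5) = -66.5
  z(0, 5) = -35
The minimum is at x1 = 7, x2 = 1.5.

x1 = 7, x2 = 1.5, z = -73.5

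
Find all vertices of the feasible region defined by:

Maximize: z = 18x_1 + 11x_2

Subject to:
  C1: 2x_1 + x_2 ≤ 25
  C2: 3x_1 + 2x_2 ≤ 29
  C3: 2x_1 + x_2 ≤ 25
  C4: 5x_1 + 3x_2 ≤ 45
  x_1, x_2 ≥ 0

(0, 0), (9, 0), (3, 10), (0, 14.5)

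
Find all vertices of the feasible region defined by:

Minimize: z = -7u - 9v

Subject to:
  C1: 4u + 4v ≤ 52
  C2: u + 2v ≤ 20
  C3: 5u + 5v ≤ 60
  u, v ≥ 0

(0, 0), (12, 0), (4, 8), (0, 10)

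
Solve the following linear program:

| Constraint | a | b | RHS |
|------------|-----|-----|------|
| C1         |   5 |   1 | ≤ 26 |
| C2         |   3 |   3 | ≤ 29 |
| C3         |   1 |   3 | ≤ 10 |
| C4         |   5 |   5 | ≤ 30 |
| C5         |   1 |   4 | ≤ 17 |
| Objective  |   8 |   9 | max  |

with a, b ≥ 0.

Evaluate the objective at each vertex of the feasible region:
  z(0, 0) = 0
  z(5.2, 0) = 41.6
  z(5, 1) = 49
  z(4, 2) = 50  ←
  z(0, 3.333) = 30
The maximum is at a = 4, b = 2.

a = 4, b = 2, z = 50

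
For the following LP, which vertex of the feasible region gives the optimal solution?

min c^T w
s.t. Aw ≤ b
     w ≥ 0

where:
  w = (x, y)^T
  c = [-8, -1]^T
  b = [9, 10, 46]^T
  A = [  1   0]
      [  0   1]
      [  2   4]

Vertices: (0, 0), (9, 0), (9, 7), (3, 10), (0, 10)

Evaluate the objective at each vertex of the feasible region:
  z(0, 0) = 0
  z(9, 0) = -72
  z(9, 7) = -79  ←
  z(3, 10) = -34
  z(0, 10) = -10
The minimum is at x = 9, y = 7.

(9, 7)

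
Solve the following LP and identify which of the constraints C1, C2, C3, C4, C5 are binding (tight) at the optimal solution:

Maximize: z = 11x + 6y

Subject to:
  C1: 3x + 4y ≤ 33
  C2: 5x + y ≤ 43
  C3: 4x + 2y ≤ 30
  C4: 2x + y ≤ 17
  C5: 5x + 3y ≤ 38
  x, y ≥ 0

At x = 7, y = 1, compute slack b - a·x for each constraint:
  C1: 33 − 25 = 8  (slack)
  C2: 43 − 36 = 7  (slack)
  C3: 30 − 30 = 0  (binding)
  C4: 17 − 15 = 2  (slack)
  C5: 38 − 38 = 0  (binding)

Optimal: x = 7, y = 1
Binding: C3, C5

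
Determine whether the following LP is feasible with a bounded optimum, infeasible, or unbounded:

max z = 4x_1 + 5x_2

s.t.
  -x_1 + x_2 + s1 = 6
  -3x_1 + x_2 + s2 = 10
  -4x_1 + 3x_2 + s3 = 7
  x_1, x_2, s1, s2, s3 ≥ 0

Unbounded (objective can increase without bound)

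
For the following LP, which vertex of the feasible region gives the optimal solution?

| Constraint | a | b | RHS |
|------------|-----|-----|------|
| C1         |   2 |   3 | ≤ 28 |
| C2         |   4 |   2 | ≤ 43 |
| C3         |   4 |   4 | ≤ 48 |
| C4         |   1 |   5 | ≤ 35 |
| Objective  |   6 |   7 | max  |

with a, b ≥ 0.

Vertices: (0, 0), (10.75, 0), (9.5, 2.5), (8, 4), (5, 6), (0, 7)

Evaluate the objective at each vertex of the feasible region:
  z(0, 0) = 0
  z(10.75, 0) = 64.5
  z(9.5, 2.5) = 74.5
  z(8, 4) = 76  ←
  z(5, 6) = 72
  z(0, 7) = 49
The maximum is at a = 8, b = 4.

(8, 4)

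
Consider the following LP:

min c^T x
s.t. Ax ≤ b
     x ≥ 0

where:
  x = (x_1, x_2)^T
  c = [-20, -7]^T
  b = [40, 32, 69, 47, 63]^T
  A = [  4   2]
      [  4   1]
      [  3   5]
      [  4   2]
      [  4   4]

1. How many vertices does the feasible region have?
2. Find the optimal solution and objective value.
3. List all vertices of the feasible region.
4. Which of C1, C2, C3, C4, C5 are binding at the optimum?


1. 5
2. x_1 = 6, x_2 = 8, z = -176
3. (0, 0), (8, 0), (6, 8), (4.429, 11.14), (0, 13.8)
4. C1, C2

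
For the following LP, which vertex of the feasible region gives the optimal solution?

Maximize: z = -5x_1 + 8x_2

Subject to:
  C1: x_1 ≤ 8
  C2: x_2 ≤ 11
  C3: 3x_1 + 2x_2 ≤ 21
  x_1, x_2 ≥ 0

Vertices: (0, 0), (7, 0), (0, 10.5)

Evaluate the objective at each vertex of the feasible region:
  z(0, 0) = 0
  z(7, 0) = -35
  z(0, 10.5) = 84  ←
The maximum is at x_1 = 0, x_2 = 10.5.

(0, 10.5)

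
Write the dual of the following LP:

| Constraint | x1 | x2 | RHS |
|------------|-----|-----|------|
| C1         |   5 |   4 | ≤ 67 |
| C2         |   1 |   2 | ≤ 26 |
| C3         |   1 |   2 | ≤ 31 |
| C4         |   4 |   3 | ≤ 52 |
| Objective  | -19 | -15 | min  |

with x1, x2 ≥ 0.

Primal min cᵀx s.t. Ax ≤ b, x ≥ 0  →  Dual max −bᵀy s.t. Aᵀy ≥ −c, y ≥ 0.

Maximize: z = -67y1 - 26y2 - 31y3 - 52y4

Subject to:
  5y1 + y2 + y3 + 4y4 ≥ 19
  4y1 + 2y2 + 2y3 + 3y4 ≥ 15
  y1, y2, y3, y4 ≥ 0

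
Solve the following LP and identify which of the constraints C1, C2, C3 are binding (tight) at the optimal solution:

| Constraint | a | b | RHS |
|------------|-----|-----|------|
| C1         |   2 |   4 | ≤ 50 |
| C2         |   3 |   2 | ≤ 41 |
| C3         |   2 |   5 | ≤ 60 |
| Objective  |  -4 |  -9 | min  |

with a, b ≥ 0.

At a = 5, b = 10, compute slack b - a·x for each constraint:
  C1: 50 − 50 = 0  (binding)
  C2: 41 − 35 = 6  (slack)
  C3: 60 − 60 = 0  (binding)

Optimal: a = 5, b = 10
Binding: C1, C3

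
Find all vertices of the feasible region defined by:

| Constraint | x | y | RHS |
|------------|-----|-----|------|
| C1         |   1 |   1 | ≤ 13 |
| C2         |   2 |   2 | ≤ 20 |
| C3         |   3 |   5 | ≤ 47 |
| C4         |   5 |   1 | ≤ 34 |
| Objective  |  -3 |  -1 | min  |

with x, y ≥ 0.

(0, 0), (6.8, 0), (6, 4), (1.5, 8.5), (0, 9.4)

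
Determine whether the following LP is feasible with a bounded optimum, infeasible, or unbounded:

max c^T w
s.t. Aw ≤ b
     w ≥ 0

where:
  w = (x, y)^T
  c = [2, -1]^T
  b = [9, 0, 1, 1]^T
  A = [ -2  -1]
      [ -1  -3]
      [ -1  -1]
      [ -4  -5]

Unbounded (objective can increase without bound)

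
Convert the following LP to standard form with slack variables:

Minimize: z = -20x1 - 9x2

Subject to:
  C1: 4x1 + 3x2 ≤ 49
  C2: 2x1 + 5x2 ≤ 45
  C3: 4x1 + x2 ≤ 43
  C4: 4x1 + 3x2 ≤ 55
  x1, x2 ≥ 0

min z = -20x1 - 9x2

s.t.
  4x1 + 3x2 + s1 = 49
  2x1 + 5x2 + s2 = 45
  4x1 + x2 + s3 = 43
  4x1 + 3x2 + s4 = 55
  x1, x2, s1, s2, s3, s4 ≥ 0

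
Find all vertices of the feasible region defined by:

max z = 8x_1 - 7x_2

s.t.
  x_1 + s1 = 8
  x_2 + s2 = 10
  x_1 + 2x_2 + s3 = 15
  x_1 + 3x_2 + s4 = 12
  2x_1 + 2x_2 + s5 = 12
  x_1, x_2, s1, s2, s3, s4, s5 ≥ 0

(0, 0), (6, 0), (3, 3), (0, 4)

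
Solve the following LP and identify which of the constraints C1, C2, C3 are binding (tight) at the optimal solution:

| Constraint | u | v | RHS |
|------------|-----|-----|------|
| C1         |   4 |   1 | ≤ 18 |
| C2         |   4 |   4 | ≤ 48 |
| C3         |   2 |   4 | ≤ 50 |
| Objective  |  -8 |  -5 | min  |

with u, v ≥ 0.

At u = 2, v = 10, compute slack b - a·x for each constraint:
  C1: 18 − 18 = 0  (binding)
  C2: 48 − 48 = 0  (binding)
  C3: 50 − 44 = 6  (slack)

Optimal: u = 2, v = 10
Binding: C1, C2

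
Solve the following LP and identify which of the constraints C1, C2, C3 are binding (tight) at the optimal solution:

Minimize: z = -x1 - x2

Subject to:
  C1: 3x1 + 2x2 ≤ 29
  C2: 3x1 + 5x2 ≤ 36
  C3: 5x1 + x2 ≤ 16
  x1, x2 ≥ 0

At x1 = 2, x2 = 6, compute slack b - a·x for each constraint:
  C1: 29 − 18 = 11  (slack)
  C2: 36 − 36 = 0  (binding)
  C3: 16 − 16 = 0  (binding)

Optimal: x1 = 2, x2 = 6
Binding: C2, C3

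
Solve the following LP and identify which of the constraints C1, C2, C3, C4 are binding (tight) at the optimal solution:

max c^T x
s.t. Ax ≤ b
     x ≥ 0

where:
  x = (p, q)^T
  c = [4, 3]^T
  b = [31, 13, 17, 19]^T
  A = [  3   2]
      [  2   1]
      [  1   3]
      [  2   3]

At p = 5, q = 3, compute slack b - a·x for each constraint:
  C1: 31 − 21 = 10  (slack)
  C2: 13 − 13 = 0  (binding)
  C3: 17 − 14 = 3  (slack)
  C4: 19 − 19 = 0  (binding)

Optimal: p = 5, q = 3
Binding: C2, C4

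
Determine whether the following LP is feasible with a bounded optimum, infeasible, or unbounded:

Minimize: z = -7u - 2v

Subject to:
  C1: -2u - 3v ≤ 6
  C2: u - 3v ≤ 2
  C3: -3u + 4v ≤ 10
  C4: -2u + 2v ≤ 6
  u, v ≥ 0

Unbounded (objective can decrease without bound)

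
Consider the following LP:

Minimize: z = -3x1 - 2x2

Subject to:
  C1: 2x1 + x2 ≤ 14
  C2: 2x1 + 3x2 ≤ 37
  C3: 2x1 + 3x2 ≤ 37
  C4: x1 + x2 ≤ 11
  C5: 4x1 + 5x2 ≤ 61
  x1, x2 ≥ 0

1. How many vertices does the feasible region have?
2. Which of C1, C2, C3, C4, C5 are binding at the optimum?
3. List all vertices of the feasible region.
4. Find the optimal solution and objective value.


1. 4
2. C1, C4
3. (0, 0), (7, 0), (3, 8), (0, 11)
4. x1 = 3, x2 = 8, z = -25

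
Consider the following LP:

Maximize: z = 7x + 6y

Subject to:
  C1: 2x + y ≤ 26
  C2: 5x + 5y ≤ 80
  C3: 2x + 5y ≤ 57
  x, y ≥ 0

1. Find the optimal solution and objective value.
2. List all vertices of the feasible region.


1. x = 10, y = 6, z = 106
2. (0, 0), (13, 0), (10, 6), (7.667, 8.333), (0, 11.4)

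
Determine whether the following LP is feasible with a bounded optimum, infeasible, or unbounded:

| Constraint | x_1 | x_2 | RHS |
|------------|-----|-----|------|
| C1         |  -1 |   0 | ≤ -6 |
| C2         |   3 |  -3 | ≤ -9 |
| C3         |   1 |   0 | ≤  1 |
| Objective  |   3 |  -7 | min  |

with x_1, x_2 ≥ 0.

Infeasible (no feasible solution exists)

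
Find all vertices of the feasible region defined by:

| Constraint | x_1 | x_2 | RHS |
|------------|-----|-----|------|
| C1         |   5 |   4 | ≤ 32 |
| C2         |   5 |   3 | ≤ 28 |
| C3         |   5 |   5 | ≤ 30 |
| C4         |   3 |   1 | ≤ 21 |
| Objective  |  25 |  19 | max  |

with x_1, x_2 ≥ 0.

(0, 0), (5.6, 0), (5, 1), (0, 6)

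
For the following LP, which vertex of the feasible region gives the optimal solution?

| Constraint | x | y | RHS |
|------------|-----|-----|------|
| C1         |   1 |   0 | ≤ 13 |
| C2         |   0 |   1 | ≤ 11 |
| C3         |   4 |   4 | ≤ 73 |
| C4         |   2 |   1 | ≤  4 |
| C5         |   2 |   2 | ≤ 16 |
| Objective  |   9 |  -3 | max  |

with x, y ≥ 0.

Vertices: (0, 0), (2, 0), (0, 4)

Evaluate the objective at each vertex of the feasible region:
  z(0, 0) = 0
  z(2, 0) = 18  ←
  z(0, 4) = -12
The maximum is at x = 2, y = 0.

(2, 0)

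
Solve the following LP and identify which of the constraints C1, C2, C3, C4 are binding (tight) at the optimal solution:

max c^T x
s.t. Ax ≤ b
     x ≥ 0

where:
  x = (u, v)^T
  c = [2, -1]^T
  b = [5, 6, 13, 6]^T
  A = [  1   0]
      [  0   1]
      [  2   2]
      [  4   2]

At u = 1.5, v = 0, compute slack b - a·x for each constraint:
  C1: 5 − 1.5 = 3.5  (slack)
  C2: 6 − 0 = 6  (slack)
  C3: 13 − 3 = 10  (slack)
  C4: 6 − 6 = 0  (binding)

Optimal: u = 1.5, v = 0
Binding: C4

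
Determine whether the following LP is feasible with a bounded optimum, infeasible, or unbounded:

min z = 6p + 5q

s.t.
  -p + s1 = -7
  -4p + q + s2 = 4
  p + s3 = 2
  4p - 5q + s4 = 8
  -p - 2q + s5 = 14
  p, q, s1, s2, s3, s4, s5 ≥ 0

Infeasible (no feasible solution exists)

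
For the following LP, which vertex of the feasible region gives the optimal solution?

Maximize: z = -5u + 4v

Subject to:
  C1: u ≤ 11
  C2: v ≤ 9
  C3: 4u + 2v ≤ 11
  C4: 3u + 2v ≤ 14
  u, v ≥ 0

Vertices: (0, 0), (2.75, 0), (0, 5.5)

Evaluate the objective at each vertex of the feasible region:
  z(0, 0) = 0
  z(2.75, 0) = -13.75
  z(0, 5.5) = 22  ←
The maximum is at u = 0, v = 5.5.

(0, 5.5)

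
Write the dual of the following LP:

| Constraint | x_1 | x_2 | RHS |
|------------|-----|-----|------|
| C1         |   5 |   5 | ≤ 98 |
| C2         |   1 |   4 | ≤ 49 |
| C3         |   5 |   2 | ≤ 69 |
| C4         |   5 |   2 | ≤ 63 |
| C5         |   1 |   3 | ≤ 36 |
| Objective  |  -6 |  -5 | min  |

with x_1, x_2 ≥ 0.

Primal min cᵀx s.t. Ax ≤ b, x ≥ 0  →  Dual max −bᵀy s.t. Aᵀy ≥ −c, y ≥ 0.

Maximize: z = -98y1 - 49y2 - 69y3 - 63y4 - 36y5

Subject to:
  5y1 + y2 + 5y3 + 5y4 + y5 ≥ 6
  5y1 + 4y2 + 2y3 + 2y4 + 3y5 ≥ 5
  y1, y2, y3, y4, y5 ≥ 0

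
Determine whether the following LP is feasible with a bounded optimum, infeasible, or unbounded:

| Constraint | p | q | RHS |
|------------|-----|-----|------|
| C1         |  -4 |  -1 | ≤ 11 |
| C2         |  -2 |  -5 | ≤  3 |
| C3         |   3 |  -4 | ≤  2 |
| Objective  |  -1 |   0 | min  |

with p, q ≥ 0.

Unbounded (objective can decrease without bound)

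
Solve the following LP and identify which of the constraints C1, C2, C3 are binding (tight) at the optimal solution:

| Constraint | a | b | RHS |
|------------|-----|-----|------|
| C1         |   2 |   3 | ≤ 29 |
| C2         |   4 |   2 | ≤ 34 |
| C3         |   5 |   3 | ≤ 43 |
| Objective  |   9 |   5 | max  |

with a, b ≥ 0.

At a = 8, b = 1, compute slack b - a·x for each constraint:
  C1: 29 − 19 = 10  (slack)
  C2: 34 − 34 = 0  (binding)
  C3: 43 − 43 = 0  (binding)

Optimal: a = 8, b = 1
Binding: C2, C3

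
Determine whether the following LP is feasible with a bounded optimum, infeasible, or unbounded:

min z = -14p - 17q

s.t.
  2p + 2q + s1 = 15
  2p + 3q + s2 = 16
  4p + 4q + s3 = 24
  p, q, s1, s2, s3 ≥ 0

Feasible with a bounded optimal solution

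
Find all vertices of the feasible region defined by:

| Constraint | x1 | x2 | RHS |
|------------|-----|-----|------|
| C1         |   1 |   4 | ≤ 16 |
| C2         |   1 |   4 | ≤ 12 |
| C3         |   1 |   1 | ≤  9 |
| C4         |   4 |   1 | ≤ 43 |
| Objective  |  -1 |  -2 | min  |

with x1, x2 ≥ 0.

(0, 0), (9, 0), (8, 1), (0, 3)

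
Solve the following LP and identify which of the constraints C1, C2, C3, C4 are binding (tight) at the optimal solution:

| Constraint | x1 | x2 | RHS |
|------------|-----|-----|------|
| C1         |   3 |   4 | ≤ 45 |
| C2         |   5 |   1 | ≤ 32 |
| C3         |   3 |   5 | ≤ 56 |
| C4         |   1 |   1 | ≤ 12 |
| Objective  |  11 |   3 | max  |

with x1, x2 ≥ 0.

At x1 = 5, x2 = 7, compute slack b - a·x for each constraint:
  C1: 45 − 43 = 2  (slack)
  C2: 32 − 32 = 0  (binding)
  C3: 56 − 50 = 6  (slack)
  C4: 12 − 12 = 0  (binding)

Optimal: x1 = 5, x2 = 7
Binding: C2, C4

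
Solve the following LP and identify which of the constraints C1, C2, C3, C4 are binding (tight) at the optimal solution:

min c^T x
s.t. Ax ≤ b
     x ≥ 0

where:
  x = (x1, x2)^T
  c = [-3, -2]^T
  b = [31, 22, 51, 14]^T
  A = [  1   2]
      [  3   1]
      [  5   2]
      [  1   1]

At x1 = 4, x2 = 10, compute slack b - a·x for each constraint:
  C1: 31 − 24 = 7  (slack)
  C2: 22 − 22 = 0  (binding)
  C3: 51 − 40 = 11  (slack)
  C4: 14 − 14 = 0  (binding)

Optimal: x1 = 4, x2 = 10
Binding: C2, C4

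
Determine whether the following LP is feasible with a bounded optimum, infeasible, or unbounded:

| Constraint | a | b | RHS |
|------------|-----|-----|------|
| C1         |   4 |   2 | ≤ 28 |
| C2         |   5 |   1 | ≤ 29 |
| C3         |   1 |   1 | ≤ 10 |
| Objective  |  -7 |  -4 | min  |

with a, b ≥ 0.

Feasible with a bounded optimal solution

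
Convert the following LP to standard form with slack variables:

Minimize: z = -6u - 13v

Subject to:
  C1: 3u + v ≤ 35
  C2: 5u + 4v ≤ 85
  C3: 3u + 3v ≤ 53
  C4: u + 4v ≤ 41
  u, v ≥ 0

min z = -6u - 13v

s.t.
  3u + v + s1 = 35
  5u + 4v + s2 = 85
  3u + 3v + s3 = 53
  u + 4v + s4 = 41
  u, v, s1, s2, s3, s4 ≥ 0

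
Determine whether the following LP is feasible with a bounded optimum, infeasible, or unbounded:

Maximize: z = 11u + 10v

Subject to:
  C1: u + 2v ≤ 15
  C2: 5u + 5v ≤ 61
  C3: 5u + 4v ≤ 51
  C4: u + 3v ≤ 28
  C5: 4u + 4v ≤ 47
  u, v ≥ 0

Feasible with a bounded optimal solution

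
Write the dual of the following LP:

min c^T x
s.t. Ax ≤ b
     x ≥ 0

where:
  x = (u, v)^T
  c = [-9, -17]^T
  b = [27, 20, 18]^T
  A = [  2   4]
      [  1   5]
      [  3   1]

Primal min cᵀx s.t. Ax ≤ b, x ≥ 0  →  Dual max −bᵀy s.t. Aᵀy ≥ −c, y ≥ 0.

Maximize: z = -27y1 - 20y2 - 18y3

Subject to:
  2y1 + y2 + 3y3 ≥ 9
  4y1 + 5y2 + y3 ≥ 17
  y1, y2, y3 ≥ 0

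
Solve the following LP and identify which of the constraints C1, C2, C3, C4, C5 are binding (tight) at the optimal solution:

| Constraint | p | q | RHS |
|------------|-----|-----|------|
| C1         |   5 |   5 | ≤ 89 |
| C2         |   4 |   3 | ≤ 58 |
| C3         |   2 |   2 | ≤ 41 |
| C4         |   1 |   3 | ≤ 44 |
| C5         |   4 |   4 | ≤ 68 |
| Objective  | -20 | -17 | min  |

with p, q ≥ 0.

At p = 7, q = 10, compute slack b - a·x for each constraint:
  C1: 89 − 85 = 4  (slack)
  C2: 58 − 58 = 0  (binding)
  C3: 41 − 34 = 7  (slack)
  C4: 44 − 37 = 7  (slack)
  C5: 68 − 68 = 0  (binding)

Optimal: p = 7, q = 10
Binding: C2, C5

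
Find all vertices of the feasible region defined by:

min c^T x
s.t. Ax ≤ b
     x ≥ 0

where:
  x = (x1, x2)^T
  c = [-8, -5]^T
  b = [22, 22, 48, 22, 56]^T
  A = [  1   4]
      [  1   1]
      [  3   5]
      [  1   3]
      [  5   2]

(0, 0), (11.2, 0), (10, 3), (0, 5.5)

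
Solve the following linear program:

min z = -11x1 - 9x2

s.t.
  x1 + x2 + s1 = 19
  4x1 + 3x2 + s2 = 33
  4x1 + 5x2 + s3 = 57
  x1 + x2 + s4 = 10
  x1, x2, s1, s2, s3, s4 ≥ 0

Evaluate the objective at each vertex of the feasible region:
  z(0, 0) = 0
  z(8.25, 0) = -90.75
  z(3, 7) = -96  ←
  z(0, 10) = -90
The minimum is at x1 = 3, x2 = 7.

x1 = 3, x2 = 7, z = -96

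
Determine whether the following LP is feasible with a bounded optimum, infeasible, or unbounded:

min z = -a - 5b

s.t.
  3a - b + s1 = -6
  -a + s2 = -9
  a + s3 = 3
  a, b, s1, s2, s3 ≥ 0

Infeasible (no feasible solution exists)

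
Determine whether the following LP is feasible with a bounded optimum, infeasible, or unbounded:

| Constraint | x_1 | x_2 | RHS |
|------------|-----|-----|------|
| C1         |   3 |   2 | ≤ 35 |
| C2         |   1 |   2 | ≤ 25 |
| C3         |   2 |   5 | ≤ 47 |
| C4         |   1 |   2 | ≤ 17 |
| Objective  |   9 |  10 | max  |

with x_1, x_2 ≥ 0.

Feasible with a bounded optimal solution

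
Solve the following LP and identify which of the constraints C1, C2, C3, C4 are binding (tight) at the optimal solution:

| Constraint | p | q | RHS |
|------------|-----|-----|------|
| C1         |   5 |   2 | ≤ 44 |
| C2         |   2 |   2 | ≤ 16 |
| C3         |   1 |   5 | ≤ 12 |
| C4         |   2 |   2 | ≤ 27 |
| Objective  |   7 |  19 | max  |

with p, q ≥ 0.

At p = 7, q = 1, compute slack b - a·x for each constraint:
  C1: 44 − 37 = 7  (slack)
  C2: 16 − 16 = 0  (binding)
  C3: 12 − 12 = 0  (binding)
  C4: 27 − 16 = 11  (slack)

Optimal: p = 7, q = 1
Binding: C2, C3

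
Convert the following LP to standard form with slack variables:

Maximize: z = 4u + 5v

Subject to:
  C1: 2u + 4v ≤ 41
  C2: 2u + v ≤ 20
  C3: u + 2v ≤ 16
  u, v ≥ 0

max z = 4u + 5v

s.t.
  2u + 4v + s1 = 41
  2u + v + s2 = 20
  u + 2v + s3 = 16
  u, v, s1, s2, s3 ≥ 0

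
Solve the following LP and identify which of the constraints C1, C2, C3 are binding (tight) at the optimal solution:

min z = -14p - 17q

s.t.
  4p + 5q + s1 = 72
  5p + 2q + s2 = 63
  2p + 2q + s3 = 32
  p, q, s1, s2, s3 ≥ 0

At p = 8, q = 8, compute slack b - a·x for each constraint:
  C1: 72 − 72 = 0  (binding)
  C2: 63 − 56 = 7  (slack)
  C3: 32 − 32 = 0  (binding)

Optimal: p = 8, q = 8
Binding: C1, C3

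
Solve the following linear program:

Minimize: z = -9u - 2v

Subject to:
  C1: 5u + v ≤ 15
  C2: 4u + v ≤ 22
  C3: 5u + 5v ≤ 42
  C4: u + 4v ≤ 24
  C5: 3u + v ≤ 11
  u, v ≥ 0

Evaluate the objective at each vertex of the feasible region:
  z(0, 0) = 0
  z(3, 0) = -27
  z(2, 5) = -28  ←
  z(1.818, 5.545) = -27.45
  z(0, 6) = -12
The minimum is at u = 2, v = 5.

u = 2, v = 5, z = -28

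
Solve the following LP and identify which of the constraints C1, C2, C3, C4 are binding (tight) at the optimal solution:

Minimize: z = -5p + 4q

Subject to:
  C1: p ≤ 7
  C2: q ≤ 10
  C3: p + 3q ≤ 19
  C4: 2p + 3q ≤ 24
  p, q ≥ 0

At p = 7, q = 0, compute slack b - a·x for each constraint:
  C1: 7 − 7 = 0  (binding)
  C2: 10 − 0 = 10  (slack)
  C3: 19 − 7 = 12  (slack)
  C4: 24 − 14 = 10  (slack)

Optimal: p = 7, q = 0
Binding: C1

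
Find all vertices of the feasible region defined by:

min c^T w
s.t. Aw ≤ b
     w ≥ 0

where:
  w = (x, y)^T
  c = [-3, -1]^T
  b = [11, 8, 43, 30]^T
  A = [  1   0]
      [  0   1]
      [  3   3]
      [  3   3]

(0, 0), (10, 0), (2, 8), (0, 8)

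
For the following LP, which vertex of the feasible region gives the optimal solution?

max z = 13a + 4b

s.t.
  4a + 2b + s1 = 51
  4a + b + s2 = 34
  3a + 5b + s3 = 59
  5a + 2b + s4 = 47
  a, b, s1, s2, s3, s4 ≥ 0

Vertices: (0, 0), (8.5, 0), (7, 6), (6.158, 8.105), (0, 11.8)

Evaluate the objective at each vertex of the feasible region:
  z(0, 0) = 0
  z(8.5, 0) = 110.5
  z(7, 6) = 115  ←
  z(6.158, 8.105) = 112.5
  z(0, 11.8) = 47.2
The maximum is at a = 7, b = 6.

(7, 6)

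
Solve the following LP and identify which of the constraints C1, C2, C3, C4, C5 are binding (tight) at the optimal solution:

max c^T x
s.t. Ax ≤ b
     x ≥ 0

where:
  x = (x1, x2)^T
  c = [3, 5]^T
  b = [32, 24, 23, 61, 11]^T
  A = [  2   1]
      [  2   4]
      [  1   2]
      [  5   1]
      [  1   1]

At x1 = 10, x2 = 1, compute slack b - a·x for each constraint:
  C1: 32 − 21 = 11  (slack)
  C2: 24 − 24 = 0  (binding)
  C3: 23 − 12 = 11  (slack)
  C4: 61 − 51 = 10  (slack)
  C5: 11 − 11 = 0  (binding)

Optimal: x1 = 10, x2 = 1
Binding: C2, C5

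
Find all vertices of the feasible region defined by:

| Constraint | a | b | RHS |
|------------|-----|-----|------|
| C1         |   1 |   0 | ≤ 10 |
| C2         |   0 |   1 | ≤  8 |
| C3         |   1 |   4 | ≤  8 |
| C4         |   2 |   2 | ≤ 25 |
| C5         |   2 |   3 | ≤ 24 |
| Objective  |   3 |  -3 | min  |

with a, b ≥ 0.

(0, 0), (8, 0), (0, 2)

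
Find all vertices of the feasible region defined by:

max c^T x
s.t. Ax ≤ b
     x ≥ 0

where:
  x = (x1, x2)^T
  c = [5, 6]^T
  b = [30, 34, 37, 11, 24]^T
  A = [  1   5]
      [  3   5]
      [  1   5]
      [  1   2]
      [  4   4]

(0, 0), (6, 0), (1, 5), (0, 5.5)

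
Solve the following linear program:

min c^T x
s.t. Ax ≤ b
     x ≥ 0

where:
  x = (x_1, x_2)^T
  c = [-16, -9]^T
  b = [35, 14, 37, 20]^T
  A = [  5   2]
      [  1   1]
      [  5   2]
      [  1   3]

Evaluate the objective at each vertex of the feasible region:
  z(0, 0) = 0
  z(7, 0) = -112
  z(5, 5) = -125  ←
  z(0, 6.667) = -60
The minimum is at x_1 = 5, x_2 = 5.

x_1 = 5, x_2 = 5, z = -125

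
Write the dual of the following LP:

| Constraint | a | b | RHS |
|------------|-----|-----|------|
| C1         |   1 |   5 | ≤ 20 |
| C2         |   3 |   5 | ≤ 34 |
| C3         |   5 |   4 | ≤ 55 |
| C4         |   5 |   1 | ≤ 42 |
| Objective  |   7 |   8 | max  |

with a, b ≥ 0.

Primal max cᵀx s.t. Ax ≤ b, x ≥ 0  →  Dual min bᵀy s.t. Aᵀy ≥ c, y ≥ 0.

Minimize: z = 20y1 + 34y2 + 55y3 + 42y4

Subject to:
  y1 + 3y2 + 5y3 + 5y4 ≥ 7
  5y1 + 5y2 + 4y3 + y4 ≥ 8
  y1, y2, y3, y4 ≥ 0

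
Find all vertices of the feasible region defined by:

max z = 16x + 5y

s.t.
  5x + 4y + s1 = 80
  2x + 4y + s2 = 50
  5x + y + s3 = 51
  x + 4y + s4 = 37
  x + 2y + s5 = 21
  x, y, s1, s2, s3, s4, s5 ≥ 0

(0, 0), (10.2, 0), (9, 6), (5, 8), (0, 9.25)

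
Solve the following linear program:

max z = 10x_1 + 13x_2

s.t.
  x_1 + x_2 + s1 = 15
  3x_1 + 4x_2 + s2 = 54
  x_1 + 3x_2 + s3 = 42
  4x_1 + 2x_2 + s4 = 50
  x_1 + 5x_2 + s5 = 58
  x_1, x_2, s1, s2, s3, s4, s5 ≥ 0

Evaluate the objective at each vertex of the feasible region:
  z(0, 0) = 0
  z(12.5, 0) = 125
  z(10, 5) = 165
  z(6, 9) = 177  ←
  z(3.455, 10.91) = 176.4
  z(0, 11.6) = 150.8
The maximum is at x_1 = 6, x_2 = 9.

x_1 = 6, x_2 = 9, z = 177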